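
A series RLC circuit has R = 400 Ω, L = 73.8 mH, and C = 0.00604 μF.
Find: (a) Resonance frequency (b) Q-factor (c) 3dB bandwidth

Step 1 — Resonance condition Im(Z)=0 gives ω₀ = 1/√(LC).
Step 2 — ω₀ = 1/√(0.0738·6.04e-09) = 4.736e+04 rad/s.
Step 3 — f₀ = ω₀/(2π) = 7538 Hz.
Step 4 — Series Q: Q = ω₀L/R = 4.736e+04·0.0738/400 = 8.739.
Step 5 — 3dB bandwidth: Δω = ω₀/Q = 5420 rad/s; BW = Δω/(2π) = 862.6 Hz.

(a) f₀ = 7538 Hz  (b) Q = 8.739  (c) BW = 862.6 Hz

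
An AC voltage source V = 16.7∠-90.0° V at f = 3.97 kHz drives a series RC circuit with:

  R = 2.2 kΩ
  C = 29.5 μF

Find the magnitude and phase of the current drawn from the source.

Step 1 — Angular frequency: ω = 2π·f = 2π·3970 = 2.494e+04 rad/s.
Step 2 — Component impedances:
  R: Z = R = 2200 Ω
  C: Z = 1/(jωC) = -j/(ω·C) = 0 - j1.359 Ω
Step 3 — Series combination: Z_total = R + C = 2200 - j1.359 Ω = 2200∠-0.0° Ω.
Step 4 — Source phasor: V = 16.7∠-90.0° V = 0 - j16.7 V.
Step 5 — Ohm's law: I = V / Z_total = (0 - j16.7) / (2200 - j1.359) = 4.689e-06 - j0.007591 A.
Step 6 — Convert to polar: |I| = 0.007591 A, ∠I = -90.0°.

I = 0.007591∠-90.0° A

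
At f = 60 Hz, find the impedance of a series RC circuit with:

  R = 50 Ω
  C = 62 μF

Step 1 — Angular frequency: ω = 2π·f = 2π·60 = 377 rad/s.
Step 2 — Component impedances:
  R: Z = R = 50 Ω
  C: Z = 1/(jωC) = -j/(ω·C) = 0 - j42.78 Ω
Step 3 — Series combination: Z_total = R + C = 50 - j42.78 Ω = 65.81∠-40.6° Ω.

Z = 50 - j42.78 Ω = 65.81∠-40.6° Ω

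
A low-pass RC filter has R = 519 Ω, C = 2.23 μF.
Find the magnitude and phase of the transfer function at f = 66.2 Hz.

Step 1 — Angular frequency: ω = 2π·66.2 = 415.9 rad/s.
Step 2 — Transfer function: H(jω) = 1/(1 + jωRC).
Step 3 — Denominator: 1 + jωRC = 1 + j·415.9·519·2.23e-06 = 1 + j0.4814.
Step 4 — H = 0.8119 - j0.3908.
Step 5 — Magnitude: |H| = 0.901 (-0.9 dB); phase: φ = -25.7°.

|H| = 0.901 (-0.9 dB), φ = -25.7°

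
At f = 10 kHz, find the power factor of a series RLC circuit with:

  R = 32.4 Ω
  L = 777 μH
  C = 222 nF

Step 1 — Angular frequency: ω = 2π·f = 2π·1e+04 = 6.283e+04 rad/s.
Step 2 — Component impedances:
  R: Z = R = 32.4 Ω
  L: Z = jωL = j·6.283e+04·0.000777 = 0 + j48.82 Ω
  C: Z = 1/(jωC) = -j/(ω·C) = 0 - j71.69 Ω
Step 3 — Series combination: Z_total = R + L + C = 32.4 - j22.87 Ω = 39.66∠-35.2° Ω.
Step 4 — Power factor: PF = cos(φ) = Re(Z)/|Z| = 32.4/39.659 = 0.817.
Step 5 — Type: Im(Z) = -22.87 ⇒ leading (phase φ = -35.2°).

PF = 0.817 (leading, φ = -35.2°)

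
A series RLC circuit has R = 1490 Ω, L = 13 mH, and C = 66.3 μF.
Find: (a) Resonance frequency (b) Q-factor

Step 1 — Resonance condition Im(Z)=0 gives ω₀ = 1/√(LC).
Step 2 — ω₀ = 1/√(0.013·6.63e-05) = 1077 rad/s.
Step 3 — f₀ = ω₀/(2π) = 171.4 Hz.
Step 4 — Series Q: Q = ω₀L/R = 1077·0.013/1490 = 0.009398.

(a) f₀ = 171.4 Hz  (b) Q = 0.009398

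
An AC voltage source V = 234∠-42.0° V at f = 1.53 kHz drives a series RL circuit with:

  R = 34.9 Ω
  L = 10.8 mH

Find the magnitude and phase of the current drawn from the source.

Step 1 — Angular frequency: ω = 2π·f = 2π·1530 = 9613 rad/s.
Step 2 — Component impedances:
  R: Z = R = 34.9 Ω
  L: Z = jωL = j·9613·0.0108 = 0 + j103.8 Ω
Step 3 — Series combination: Z_total = R + L = 34.9 + j103.8 Ω = 109.5∠71.4° Ω.
Step 4 — Source phasor: V = 234∠-42.0° V = 173.9 - j156.6 V.
Step 5 — Ohm's law: I = V / Z_total = (173.9 - j156.6) / (34.9 + j103.8) = -0.8491 - j1.96 A.
Step 6 — Convert to polar: |I| = 2.136 A, ∠I = -113.4°.

I = 2.136∠-113.4° A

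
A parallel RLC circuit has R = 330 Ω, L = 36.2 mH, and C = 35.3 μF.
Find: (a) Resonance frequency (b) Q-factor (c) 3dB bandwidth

Step 1 — Resonance: ω₀ = 1/√(LC) = 1/√(0.0362·3.53e-05) = 884.6 rad/s.
Step 2 — f₀ = ω₀/(2π) = 140.8 Hz.
Step 3 — Parallel Q: Q = R/(ω₀L) = 330/(884.6·0.0362) = 10.3.
Step 4 — Bandwidth: Δω = ω₀/Q = 85.84 rad/s; BW = Δω/(2π) = 13.66 Hz.

(a) f₀ = 140.8 Hz  (b) Q = 10.3  (c) BW = 13.66 Hz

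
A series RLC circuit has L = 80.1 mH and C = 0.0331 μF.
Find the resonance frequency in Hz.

Step 1 — Resonance condition Im(Z)=0 gives ω₀ = 1/√(LC).
Step 2 — ω₀ = 1/√(0.0801·3.31e-08) = 1.942e+04 rad/s.
Step 3 — f₀ = ω₀/(2π) = 3091 Hz.

f₀ = 3091 Hz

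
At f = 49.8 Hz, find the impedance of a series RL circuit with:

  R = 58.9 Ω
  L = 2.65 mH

Step 1 — Angular frequency: ω = 2π·f = 2π·49.8 = 312.9 rad/s.
Step 2 — Component impedances:
  R: Z = R = 58.9 Ω
  L: Z = jωL = j·312.9·0.00265 = 0 + j0.8292 Ω
Step 3 — Series combination: Z_total = R + L = 58.9 + j0.8292 Ω = 58.91∠0.8° Ω.

Z = 58.9 + j0.8292 Ω = 58.91∠0.8° Ω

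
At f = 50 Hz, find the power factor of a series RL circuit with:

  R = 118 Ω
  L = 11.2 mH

Step 1 — Angular frequency: ω = 2π·f = 2π·50 = 314.2 rad/s.
Step 2 — Component impedances:
  R: Z = R = 118 Ω
  L: Z = jωL = j·314.2·0.0112 = 0 + j3.519 Ω
Step 3 — Series combination: Z_total = R + L = 118 + j3.519 Ω = 118.1∠1.7° Ω.
Step 4 — Power factor: PF = cos(φ) = Re(Z)/|Z| = 118/118.05 = 0.9996.
Step 5 — Type: Im(Z) = 3.519 ⇒ lagging (phase φ = 1.7°).

PF = 0.9996 (lagging, φ = 1.7°)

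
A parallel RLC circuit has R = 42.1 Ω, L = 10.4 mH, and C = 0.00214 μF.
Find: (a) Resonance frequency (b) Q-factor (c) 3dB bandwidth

Step 1 — Resonance: ω₀ = 1/√(LC) = 1/√(0.0104·2.14e-09) = 2.12e+05 rad/s.
Step 2 — f₀ = ω₀/(2π) = 3.374e+04 Hz.
Step 3 — Parallel Q: Q = R/(ω₀L) = 42.1/(2.12e+05·0.0104) = 0.0191.
Step 4 — Bandwidth: Δω = ω₀/Q = 1.11e+07 rad/s; BW = Δω/(2π) = 1.767e+06 Hz.

(a) f₀ = 3.374e+04 Hz  (b) Q = 0.0191  (c) BW = 1.767e+06 Hz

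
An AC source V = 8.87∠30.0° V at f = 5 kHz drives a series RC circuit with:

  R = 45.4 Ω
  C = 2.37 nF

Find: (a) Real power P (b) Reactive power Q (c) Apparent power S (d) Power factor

Step 1 — Angular frequency: ω = 2π·f = 2π·5000 = 3.142e+04 rad/s.
Step 2 — Component impedances:
  R: Z = R = 45.4 Ω
  C: Z = 1/(jωC) = -j/(ω·C) = 0 - j1.343e+04 Ω
Step 3 — Series combination: Z_total = R + C = 45.4 - j1.343e+04 Ω = 1.343e+04∠-89.8° Ω.
Step 4 — Source phasor: V = 8.87∠30.0° V = 7.682 + j4.435 V.
Step 5 — Current: I = V / Z = -0.0003283 + j0.0005731 A = 0.0006604∠119.8° A.
Step 6 — Complex power: S = V·I* = 1.98e-05 - j0.005858 VA.
Step 7 — Real power: P = Re(S) = 1.98e-05 W.
Step 8 — Reactive power: Q = Im(S) = -0.005858 VAR.
Step 9 — Apparent power: |S| = 0.005858 VA.
Step 10 — Power factor: PF = P/|S| = 0.00338 (leading).

(a) P = 1.98e-05 W  (b) Q = -0.005858 VAR  (c) S = 0.005858 VA  (d) PF = 0.00338 (leading)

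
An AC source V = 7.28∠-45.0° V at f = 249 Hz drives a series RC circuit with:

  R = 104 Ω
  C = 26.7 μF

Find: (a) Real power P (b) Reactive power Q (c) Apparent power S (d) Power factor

Step 1 — Angular frequency: ω = 2π·f = 2π·249 = 1565 rad/s.
Step 2 — Component impedances:
  R: Z = R = 104 Ω
  C: Z = 1/(jωC) = -j/(ω·C) = 0 - j23.94 Ω
Step 3 — Series combination: Z_total = R + C = 104 - j23.94 Ω = 106.7∠-13.0° Ω.
Step 4 — Source phasor: V = 7.28∠-45.0° V = 5.148 - j5.148 V.
Step 5 — Current: I = V / Z = 0.05783 - j0.03619 A = 0.06822∠-32.0° A.
Step 6 — Complex power: S = V·I* = 0.484 - j0.1114 VA.
Step 7 — Real power: P = Re(S) = 0.484 W.
Step 8 — Reactive power: Q = Im(S) = -0.1114 VAR.
Step 9 — Apparent power: |S| = 0.4966 VA.
Step 10 — Power factor: PF = P/|S| = 0.9745 (leading).

(a) P = 0.484 W  (b) Q = -0.1114 VAR  (c) S = 0.4966 VA  (d) PF = 0.9745 (leading)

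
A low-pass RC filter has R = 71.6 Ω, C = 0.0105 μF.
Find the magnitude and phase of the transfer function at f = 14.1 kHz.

Step 1 — Angular frequency: ω = 2π·1.41e+04 = 8.859e+04 rad/s.
Step 2 — Transfer function: H(jω) = 1/(1 + jωRC).
Step 3 — Denominator: 1 + jωRC = 1 + j·8.859e+04·71.6·1.05e-08 = 1 + j0.0666.
Step 4 — H = 0.9956 - j0.06631.
Step 5 — Magnitude: |H| = 0.9978 (-0.0 dB); phase: φ = -3.8°.

|H| = 0.9978 (-0.0 dB), φ = -3.8°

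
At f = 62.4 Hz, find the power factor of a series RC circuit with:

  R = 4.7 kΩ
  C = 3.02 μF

Step 1 — Angular frequency: ω = 2π·f = 2π·62.4 = 392.1 rad/s.
Step 2 — Component impedances:
  R: Z = R = 4700 Ω
  C: Z = 1/(jωC) = -j/(ω·C) = 0 - j844.6 Ω
Step 3 — Series combination: Z_total = R + C = 4700 - j844.6 Ω = 4775∠-10.2° Ω.
Step 4 — Power factor: PF = cos(φ) = Re(Z)/|Z| = 4700/4775.3 = 0.9842.
Step 5 — Type: Im(Z) = -844.6 ⇒ leading (phase φ = -10.2°).

PF = 0.9842 (leading, φ = -10.2°)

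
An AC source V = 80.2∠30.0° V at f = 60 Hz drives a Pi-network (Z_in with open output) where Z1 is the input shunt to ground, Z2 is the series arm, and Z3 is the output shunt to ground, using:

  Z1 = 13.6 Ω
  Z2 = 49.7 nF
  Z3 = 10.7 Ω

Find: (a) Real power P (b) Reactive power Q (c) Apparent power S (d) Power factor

Step 1 — Angular frequency: ω = 2π·f = 2π·60 = 377 rad/s.
Step 2 — Component impedances:
  Z1: Z = R = 13.6 Ω
  Z2: Z = 1/(jωC) = -j/(ω·C) = 0 - j5.337e+04 Ω
  Z3: Z = R = 10.7 Ω
Step 3 — With open output, the series arm Z2 and the output shunt Z3 appear in series to ground: Z2 + Z3 = 10.7 - j5.337e+04 Ω.
Step 4 — Parallel with input shunt Z1: Z_in = Z1 || (Z2 + Z3) = 13.6 - j0.003465 Ω = 13.6∠-0.0° Ω.
Step 5 — Source phasor: V = 80.2∠30.0° V = 69.46 + j40.1 V.
Step 6 — Current: I = V / Z = 5.106 + j2.95 A = 5.897∠30.0° A.
Step 7 — Complex power: S = V·I* = 472.9 - j0.1205 VA.
Step 8 — Real power: P = Re(S) = 472.9 W.
Step 9 — Reactive power: Q = Im(S) = -0.1205 VAR.
Step 10 — Apparent power: |S| = 472.9 VA.
Step 11 — Power factor: PF = P/|S| = 1 (leading).

(a) P = 472.9 W  (b) Q = -0.1205 VAR  (c) S = 472.9 VA  (d) PF = 1 (leading)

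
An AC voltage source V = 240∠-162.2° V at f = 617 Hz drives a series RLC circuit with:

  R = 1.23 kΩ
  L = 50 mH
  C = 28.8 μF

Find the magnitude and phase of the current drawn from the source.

Step 1 — Angular frequency: ω = 2π·f = 2π·617 = 3877 rad/s.
Step 2 — Component impedances:
  R: Z = R = 1230 Ω
  L: Z = jωL = j·3877·0.05 = 0 + j193.8 Ω
  C: Z = 1/(jωC) = -j/(ω·C) = 0 - j8.957 Ω
Step 3 — Series combination: Z_total = R + L + C = 1230 + j184.9 Ω = 1244∠8.5° Ω.
Step 4 — Source phasor: V = 240∠-162.2° V = -228.5 - j73.37 V.
Step 5 — Ohm's law: I = V / Z_total = (-228.5 - j73.37) / (1230 + j184.9) = -0.1904 - j0.03102 A.
Step 6 — Convert to polar: |I| = 0.193 A, ∠I = -170.7°.

I = 0.193∠-170.7° A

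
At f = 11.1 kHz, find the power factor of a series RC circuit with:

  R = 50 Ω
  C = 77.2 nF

Step 1 — Angular frequency: ω = 2π·f = 2π·1.11e+04 = 6.974e+04 rad/s.
Step 2 — Component impedances:
  R: Z = R = 50 Ω
  C: Z = 1/(jωC) = -j/(ω·C) = 0 - j185.7 Ω
Step 3 — Series combination: Z_total = R + C = 50 - j185.7 Ω = 192.3∠-74.9° Ω.
Step 4 — Power factor: PF = cos(φ) = Re(Z)/|Z| = 50/192.3 = 0.26.
Step 5 — Type: Im(Z) = -185.7 ⇒ leading (phase φ = -74.9°).

PF = 0.26 (leading, φ = -74.9°)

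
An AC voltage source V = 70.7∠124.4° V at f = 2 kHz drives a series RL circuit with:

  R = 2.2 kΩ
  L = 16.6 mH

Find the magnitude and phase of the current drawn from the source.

Step 1 — Angular frequency: ω = 2π·f = 2π·2000 = 1.257e+04 rad/s.
Step 2 — Component impedances:
  R: Z = R = 2200 Ω
  L: Z = jωL = j·1.257e+04·0.0166 = 0 + j208.6 Ω
Step 3 — Series combination: Z_total = R + L = 2200 + j208.6 Ω = 2210∠5.4° Ω.
Step 4 — Source phasor: V = 70.7∠124.4° V = -39.94 + j58.34 V.
Step 5 — Ohm's law: I = V / Z_total = (-39.94 + j58.34) / (2200 + j208.6) = -0.0155 + j0.02799 A.
Step 6 — Convert to polar: |I| = 0.03199 A, ∠I = 119.0°.

I = 0.03199∠119.0° A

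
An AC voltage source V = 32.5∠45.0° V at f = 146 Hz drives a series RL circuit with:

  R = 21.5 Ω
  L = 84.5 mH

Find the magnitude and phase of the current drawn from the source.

Step 1 — Angular frequency: ω = 2π·f = 2π·146 = 917.3 rad/s.
Step 2 — Component impedances:
  R: Z = R = 21.5 Ω
  L: Z = jωL = j·917.3·0.0845 = 0 + j77.52 Ω
Step 3 — Series combination: Z_total = R + L = 21.5 + j77.52 Ω = 80.44∠74.5° Ω.
Step 4 — Source phasor: V = 32.5∠45.0° V = 22.98 + j22.98 V.
Step 5 — Ohm's law: I = V / Z_total = (22.98 + j22.98) / (21.5 + j77.52) = 0.3516 - j0.1989 A.
Step 6 — Convert to polar: |I| = 0.404 A, ∠I = -29.5°.

I = 0.404∠-29.5° A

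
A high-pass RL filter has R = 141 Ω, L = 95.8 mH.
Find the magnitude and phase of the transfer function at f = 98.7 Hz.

Step 1 — Angular frequency: ω = 2π·98.7 = 620.2 rad/s.
Step 2 — Transfer function: H(jω) = jωL/(R + jωL).
Step 3 — Numerator jωL = j·59.41; denominator R + jωL = 141 + j59.41.
Step 4 — H = 0.1508 + j0.3578.
Step 5 — Magnitude: |H| = 0.3883 (-8.2 dB); phase: φ = 67.2°.

|H| = 0.3883 (-8.2 dB), φ = 67.2°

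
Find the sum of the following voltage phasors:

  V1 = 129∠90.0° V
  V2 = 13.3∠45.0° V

Step 1 — Convert each phasor to rectangular form:
  V1 = 129·(cos(90.0°) + j·sin(90.0°)) = 0 + j129 V
  V2 = 13.3·(cos(45.0°) + j·sin(45.0°)) = 9.405 + j9.405 V
Step 2 — Sum components: V_total = 9.405 + j138.4 V.
Step 3 — Convert to polar: |V_total| = 138.7 V, ∠V_total = 86.1°.

V_total = 138.7∠86.1° V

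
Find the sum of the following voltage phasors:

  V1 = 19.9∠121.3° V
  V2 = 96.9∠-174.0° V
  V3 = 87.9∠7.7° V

Step 1 — Convert each phasor to rectangular form:
  V1 = 19.9·(cos(121.3°) + j·sin(121.3°)) = -10.34 + j17 V
  V2 = 96.9·(cos(-174.0°) + j·sin(-174.0°)) = -96.37 - j10.13 V
  V3 = 87.9·(cos(7.7°) + j·sin(7.7°)) = 87.11 + j11.78 V
Step 2 — Sum components: V_total = -19.6 + j18.65 V.
Step 3 — Convert to polar: |V_total| = 27.06 V, ∠V_total = 136.4°.

V_total = 27.06∠136.4° V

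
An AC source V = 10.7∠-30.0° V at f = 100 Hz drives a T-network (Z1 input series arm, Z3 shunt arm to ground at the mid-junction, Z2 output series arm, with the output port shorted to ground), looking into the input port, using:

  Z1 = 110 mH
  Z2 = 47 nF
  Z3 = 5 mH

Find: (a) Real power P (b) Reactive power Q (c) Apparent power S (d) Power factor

Step 1 — Angular frequency: ω = 2π·f = 2π·100 = 628.3 rad/s.
Step 2 — Component impedances:
  Z1: Z = jωL = j·628.3·0.11 = 0 + j69.12 Ω
  Z2: Z = 1/(jωC) = -j/(ω·C) = 0 - j3.386e+04 Ω
  Z3: Z = jωL = j·628.3·0.005 = 0 + j3.142 Ω
Step 3 — With the output port shorted to ground, the output series arm Z2 runs from the junction to ground; the shunt arm Z3 also runs from the junction to ground. They appear in parallel: Z3 || Z2 = 0 + j3.142 Ω.
Step 4 — Series with input arm Z1: Z_in = Z1 + (Z3 || Z2) = 0 + j72.26 Ω = 72.26∠90.0° Ω.
Step 5 — Source phasor: V = 10.7∠-30.0° V = 9.266 - j5.35 V.
Step 6 — Current: I = V / Z = -0.07404 - j0.1282 A = 0.1481∠-120.0° A.
Step 7 — Complex power: S = V·I* = 0 + j1.584 VA.
Step 8 — Real power: P = Re(S) = 0 W.
Step 9 — Reactive power: Q = Im(S) = 1.584 VAR.
Step 10 — Apparent power: |S| = 1.584 VA.
Step 11 — Power factor: PF = P/|S| = 0 (lagging).

(a) P = 0 W  (b) Q = 1.584 VAR  (c) S = 1.584 VA  (d) PF = 0 (lagging)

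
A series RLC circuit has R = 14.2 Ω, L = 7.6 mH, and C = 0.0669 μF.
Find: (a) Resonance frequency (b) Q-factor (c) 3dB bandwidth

Step 1 — Resonance condition Im(Z)=0 gives ω₀ = 1/√(LC).
Step 2 — ω₀ = 1/√(0.0076·6.69e-08) = 4.435e+04 rad/s.
Step 3 — f₀ = ω₀/(2π) = 7058 Hz.
Step 4 — Series Q: Q = ω₀L/R = 4.435e+04·0.0076/14.2 = 23.74.
Step 5 — 3dB bandwidth: Δω = ω₀/Q = 1868 rad/s; BW = Δω/(2π) = 297.4 Hz.

(a) f₀ = 7058 Hz  (b) Q = 23.74  (c) BW = 297.4 Hz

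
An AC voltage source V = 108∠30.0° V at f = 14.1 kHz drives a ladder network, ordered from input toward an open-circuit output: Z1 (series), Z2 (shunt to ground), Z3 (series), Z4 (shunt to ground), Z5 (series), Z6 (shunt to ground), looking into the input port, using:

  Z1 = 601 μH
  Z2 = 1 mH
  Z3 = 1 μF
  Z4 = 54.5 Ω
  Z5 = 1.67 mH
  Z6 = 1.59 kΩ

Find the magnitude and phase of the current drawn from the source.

Step 1 — Angular frequency: ω = 2π·f = 2π·1.41e+04 = 8.859e+04 rad/s.
Step 2 — Component impedances:
  Z1: Z = jωL = j·8.859e+04·0.000601 = 0 + j53.24 Ω
  Z2: Z = jωL = j·8.859e+04·0.001 = 0 + j88.59 Ω
  Z3: Z = 1/(jωC) = -j/(ω·C) = 0 - j11.29 Ω
  Z4: Z = R = 54.5 Ω
  Z5: Z = jωL = j·8.859e+04·0.00167 = 0 + j148 Ω
  Z6: Z = R = 1590 Ω
Step 3 — Ladder network (open output): work backward from the far end, alternating series and parallel combinations. Z_in = 47.12 + j72.58 Ω = 86.54∠57.0° Ω.
Step 4 — Source phasor: V = 108∠30.0° V = 93.53 + j54 V.
Step 5 — Ohm's law: I = V / Z_total = (93.53 + j54) / (47.12 + j72.58) = 1.112 - j0.5667 A.
Step 6 — Convert to polar: |I| = 1.248 A, ∠I = -27.0°.

I = 1.248∠-27.0° A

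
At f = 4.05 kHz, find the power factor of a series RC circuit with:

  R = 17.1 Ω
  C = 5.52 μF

Step 1 — Angular frequency: ω = 2π·f = 2π·4050 = 2.545e+04 rad/s.
Step 2 — Component impedances:
  R: Z = R = 17.1 Ω
  C: Z = 1/(jωC) = -j/(ω·C) = 0 - j7.119 Ω
Step 3 — Series combination: Z_total = R + C = 17.1 - j7.119 Ω = 18.52∠-22.6° Ω.
Step 4 — Power factor: PF = cos(φ) = Re(Z)/|Z| = 17.1/18.523 = 0.9232.
Step 5 — Type: Im(Z) = -7.119 ⇒ leading (phase φ = -22.6°).

PF = 0.9232 (leading, φ = -22.6°)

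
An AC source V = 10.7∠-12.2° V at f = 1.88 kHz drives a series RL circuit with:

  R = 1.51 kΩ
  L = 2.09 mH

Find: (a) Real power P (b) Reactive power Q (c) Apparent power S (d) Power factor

Step 1 — Angular frequency: ω = 2π·f = 2π·1880 = 1.181e+04 rad/s.
Step 2 — Component impedances:
  R: Z = R = 1510 Ω
  L: Z = jωL = j·1.181e+04·0.00209 = 0 + j24.69 Ω
Step 3 — Series combination: Z_total = R + L = 1510 + j24.69 Ω = 1510∠0.9° Ω.
Step 4 — Source phasor: V = 10.7∠-12.2° V = 10.46 - j2.261 V.
Step 5 — Current: I = V / Z = 0.0069 - j0.00161 A = 0.007085∠-13.1° A.
Step 6 — Complex power: S = V·I* = 0.0758 + j0.001239 VA.
Step 7 — Real power: P = Re(S) = 0.0758 W.
Step 8 — Reactive power: Q = Im(S) = 0.001239 VAR.
Step 9 — Apparent power: |S| = 0.07581 VA.
Step 10 — Power factor: PF = P/|S| = 0.9999 (lagging).

(a) P = 0.0758 W  (b) Q = 0.001239 VAR  (c) S = 0.07581 VA  (d) PF = 0.9999 (lagging)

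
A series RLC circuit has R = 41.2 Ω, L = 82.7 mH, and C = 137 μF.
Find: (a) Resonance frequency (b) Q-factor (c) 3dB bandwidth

Step 1 — Resonance: ω₀ = 1/√(LC) = 1/√(0.0827·0.000137) = 297.1 rad/s.
Step 2 — f₀ = ω₀/(2π) = 47.28 Hz.
Step 3 — Series Q: Q = ω₀L/R = 297.1·0.0827/41.2 = 0.5963.
Step 4 — Bandwidth: Δω = ω₀/Q = 498.2 rad/s; BW = Δω/(2π) = 79.29 Hz.

(a) f₀ = 47.28 Hz  (b) Q = 0.5963  (c) BW = 79.29 Hz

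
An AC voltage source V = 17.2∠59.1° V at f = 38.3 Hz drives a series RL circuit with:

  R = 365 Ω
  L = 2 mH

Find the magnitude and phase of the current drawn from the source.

Step 1 — Angular frequency: ω = 2π·f = 2π·38.3 = 240.6 rad/s.
Step 2 — Component impedances:
  R: Z = R = 365 Ω
  L: Z = jωL = j·240.6·0.002 = 0 + j0.4813 Ω
Step 3 — Series combination: Z_total = R + L = 365 + j0.4813 Ω = 365∠0.1° Ω.
Step 4 — Source phasor: V = 17.2∠59.1° V = 8.833 + j14.76 V.
Step 5 — Ohm's law: I = V / Z_total = (8.833 + j14.76) / (365 + j0.4813) = 0.02425 + j0.0404 A.
Step 6 — Convert to polar: |I| = 0.04712 A, ∠I = 59.0°.

I = 0.04712∠59.0° A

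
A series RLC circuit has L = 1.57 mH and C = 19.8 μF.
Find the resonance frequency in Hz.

Step 1 — Resonance condition Im(Z)=0 gives ω₀ = 1/√(LC).
Step 2 — ω₀ = 1/√(0.00157·1.98e-05) = 5672 rad/s.
Step 3 — f₀ = ω₀/(2π) = 902.7 Hz.

f₀ = 902.7 Hz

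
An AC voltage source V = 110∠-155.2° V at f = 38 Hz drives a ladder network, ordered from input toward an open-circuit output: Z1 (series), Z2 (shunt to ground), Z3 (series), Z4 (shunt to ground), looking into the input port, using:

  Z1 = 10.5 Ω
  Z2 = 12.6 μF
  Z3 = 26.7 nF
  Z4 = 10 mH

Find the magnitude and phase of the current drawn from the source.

Step 1 — Angular frequency: ω = 2π·f = 2π·38 = 238.8 rad/s.
Step 2 — Component impedances:
  Z1: Z = R = 10.5 Ω
  Z2: Z = 1/(jωC) = -j/(ω·C) = 0 - j332.4 Ω
  Z3: Z = 1/(jωC) = -j/(ω·C) = 0 - j1.569e+05 Ω
  Z4: Z = jωL = j·238.8·0.01 = 0 + j2.388 Ω
Step 3 — Ladder network (open output): work backward from the far end, alternating series and parallel combinations. Z_in = 10.5 - j331.7 Ω = 331.9∠-88.2° Ω.
Step 4 — Source phasor: V = 110∠-155.2° V = -99.86 - j46.14 V.
Step 5 — Ohm's law: I = V / Z_total = (-99.86 - j46.14) / (10.5 - j331.7) = 0.1294 - j0.3051 A.
Step 6 — Convert to polar: |I| = 0.3315 A, ∠I = -67.0°.

I = 0.3315∠-67.0° A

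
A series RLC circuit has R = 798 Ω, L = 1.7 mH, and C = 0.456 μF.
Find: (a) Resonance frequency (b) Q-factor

Step 1 — Resonance condition Im(Z)=0 gives ω₀ = 1/√(LC).
Step 2 — ω₀ = 1/√(0.0017·4.56e-07) = 3.592e+04 rad/s.
Step 3 — f₀ = ω₀/(2π) = 5716 Hz.
Step 4 — Series Q: Q = ω₀L/R = 3.592e+04·0.0017/798 = 0.07651.

(a) f₀ = 5716 Hz  (b) Q = 0.07651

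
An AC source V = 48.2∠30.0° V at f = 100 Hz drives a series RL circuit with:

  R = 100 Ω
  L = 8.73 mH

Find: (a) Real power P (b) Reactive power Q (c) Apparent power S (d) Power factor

Step 1 — Angular frequency: ω = 2π·f = 2π·100 = 628.3 rad/s.
Step 2 — Component impedances:
  R: Z = R = 100 Ω
  L: Z = jωL = j·628.3·0.00873 = 0 + j5.485 Ω
Step 3 — Series combination: Z_total = R + L = 100 + j5.485 Ω = 100.2∠3.1° Ω.
Step 4 — Source phasor: V = 48.2∠30.0° V = 41.74 + j24.1 V.
Step 5 — Current: I = V / Z = 0.4294 + j0.2174 A = 0.4813∠26.9° A.
Step 6 — Complex power: S = V·I* = 23.16 + j1.271 VA.
Step 7 — Real power: P = Re(S) = 23.16 W.
Step 8 — Reactive power: Q = Im(S) = 1.271 VAR.
Step 9 — Apparent power: |S| = 23.2 VA.
Step 10 — Power factor: PF = P/|S| = 0.9985 (lagging).

(a) P = 23.16 W  (b) Q = 1.271 VAR  (c) S = 23.2 VA  (d) PF = 0.9985 (lagging)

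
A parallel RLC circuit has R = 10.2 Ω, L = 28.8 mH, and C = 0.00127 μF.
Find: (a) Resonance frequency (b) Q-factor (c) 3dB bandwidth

Step 1 — Resonance: ω₀ = 1/√(LC) = 1/√(0.0288·1.27e-09) = 1.653e+05 rad/s.
Step 2 — f₀ = ω₀/(2π) = 2.632e+04 Hz.
Step 3 — Parallel Q: Q = R/(ω₀L) = 10.2/(1.653e+05·0.0288) = 0.002142.
Step 4 — Bandwidth: Δω = ω₀/Q = 7.72e+07 rad/s; BW = Δω/(2π) = 1.229e+07 Hz.

(a) f₀ = 2.632e+04 Hz  (b) Q = 0.002142  (c) BW = 1.229e+07 Hz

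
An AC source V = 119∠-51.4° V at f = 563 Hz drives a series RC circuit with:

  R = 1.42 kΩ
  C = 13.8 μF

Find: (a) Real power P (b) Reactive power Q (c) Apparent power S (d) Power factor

Step 1 — Angular frequency: ω = 2π·f = 2π·563 = 3537 rad/s.
Step 2 — Component impedances:
  R: Z = R = 1420 Ω
  C: Z = 1/(jωC) = -j/(ω·C) = 0 - j20.48 Ω
Step 3 — Series combination: Z_total = R + C = 1420 - j20.48 Ω = 1420∠-0.8° Ω.
Step 4 — Source phasor: V = 119∠-51.4° V = 74.24 - j93 V.
Step 5 — Current: I = V / Z = 0.05322 - j0.06473 A = 0.08379∠-50.6° A.
Step 6 — Complex power: S = V·I* = 9.97 - j0.1438 VA.
Step 7 — Real power: P = Re(S) = 9.97 W.
Step 8 — Reactive power: Q = Im(S) = -0.1438 VAR.
Step 9 — Apparent power: |S| = 9.971 VA.
Step 10 — Power factor: PF = P/|S| = 0.9999 (leading).

(a) P = 9.97 W  (b) Q = -0.1438 VAR  (c) S = 9.971 VA  (d) PF = 0.9999 (leading)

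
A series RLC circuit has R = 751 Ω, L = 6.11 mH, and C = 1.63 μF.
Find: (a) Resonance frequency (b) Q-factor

Step 1 — Resonance condition Im(Z)=0 gives ω₀ = 1/√(LC).
Step 2 — ω₀ = 1/√(0.00611·1.63e-06) = 1.002e+04 rad/s.
Step 3 — f₀ = ω₀/(2π) = 1595 Hz.
Step 4 — Series Q: Q = ω₀L/R = 1.002e+04·0.00611/751 = 0.08152.

(a) f₀ = 1595 Hz  (b) Q = 0.08152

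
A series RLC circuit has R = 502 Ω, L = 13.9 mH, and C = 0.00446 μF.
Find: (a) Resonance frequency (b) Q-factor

Step 1 — Resonance condition Im(Z)=0 gives ω₀ = 1/√(LC).
Step 2 — ω₀ = 1/√(0.0139·4.46e-09) = 1.27e+05 rad/s.
Step 3 — f₀ = ω₀/(2π) = 2.021e+04 Hz.
Step 4 — Series Q: Q = ω₀L/R = 1.27e+05·0.0139/502 = 3.517.

(a) f₀ = 2.021e+04 Hz  (b) Q = 3.517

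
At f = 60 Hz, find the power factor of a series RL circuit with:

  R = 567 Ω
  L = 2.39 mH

Step 1 — Angular frequency: ω = 2π·f = 2π·60 = 377 rad/s.
Step 2 — Component impedances:
  R: Z = R = 567 Ω
  L: Z = jωL = j·377·0.00239 = 0 + j0.901 Ω
Step 3 — Series combination: Z_total = R + L = 567 + j0.901 Ω = 567∠0.1° Ω.
Step 4 — Power factor: PF = cos(φ) = Re(Z)/|Z| = 567/567 = 1.
Step 5 — Type: Im(Z) = 0.901 ⇒ lagging (phase φ = 0.1°).

PF = 1 (lagging, φ = 0.1°)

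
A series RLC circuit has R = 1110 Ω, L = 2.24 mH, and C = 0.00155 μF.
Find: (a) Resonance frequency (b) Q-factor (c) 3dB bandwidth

Step 1 — Resonance: ω₀ = 1/√(LC) = 1/√(0.00224·1.55e-09) = 5.367e+05 rad/s.
Step 2 — f₀ = ω₀/(2π) = 8.541e+04 Hz.
Step 3 — Series Q: Q = ω₀L/R = 5.367e+05·0.00224/1110 = 1.083.
Step 4 — Bandwidth: Δω = ω₀/Q = 4.955e+05 rad/s; BW = Δω/(2π) = 7.887e+04 Hz.

(a) f₀ = 8.541e+04 Hz  (b) Q = 1.083  (c) BW = 7.887e+04 Hz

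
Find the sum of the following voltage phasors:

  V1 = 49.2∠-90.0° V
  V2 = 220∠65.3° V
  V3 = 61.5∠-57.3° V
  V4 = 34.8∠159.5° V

Step 1 — Convert each phasor to rectangular form:
  V1 = 49.2·(cos(-90.0°) + j·sin(-90.0°)) = 0 - j49.2 V
  V2 = 220·(cos(65.3°) + j·sin(65.3°)) = 91.93 + j199.9 V
  V3 = 61.5·(cos(-57.3°) + j·sin(-57.3°)) = 33.22 - j51.75 V
  V4 = 34.8·(cos(159.5°) + j·sin(159.5°)) = -32.6 + j12.19 V
Step 2 — Sum components: V_total = 92.56 + j111.1 V.
Step 3 — Convert to polar: |V_total| = 144.6 V, ∠V_total = 50.2°.

V_total = 144.6∠50.2° V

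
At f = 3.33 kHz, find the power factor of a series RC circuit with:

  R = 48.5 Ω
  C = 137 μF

Step 1 — Angular frequency: ω = 2π·f = 2π·3330 = 2.092e+04 rad/s.
Step 2 — Component impedances:
  R: Z = R = 48.5 Ω
  C: Z = 1/(jωC) = -j/(ω·C) = 0 - j0.3489 Ω
Step 3 — Series combination: Z_total = R + C = 48.5 - j0.3489 Ω = 48.5∠-0.4° Ω.
Step 4 — Power factor: PF = cos(φ) = Re(Z)/|Z| = 48.5/48.5 = 1.
Step 5 — Type: Im(Z) = -0.3489 ⇒ leading (phase φ = -0.4°).

PF = 1 (leading, φ = -0.4°)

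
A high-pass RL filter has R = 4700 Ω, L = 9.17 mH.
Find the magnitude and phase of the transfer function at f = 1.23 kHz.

Step 1 — Angular frequency: ω = 2π·1230 = 7728 rad/s.
Step 2 — Transfer function: H(jω) = jωL/(R + jωL).
Step 3 — Numerator jωL = j·70.87; denominator R + jωL = 4700 + j70.87.
Step 4 — H = 0.0002273 + j0.01508.
Step 5 — Magnitude: |H| = 0.01508 (-36.4 dB); phase: φ = 89.1°.

|H| = 0.01508 (-36.4 dB), φ = 89.1°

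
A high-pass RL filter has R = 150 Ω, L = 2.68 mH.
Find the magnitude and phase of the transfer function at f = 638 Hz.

Step 1 — Angular frequency: ω = 2π·638 = 4009 rad/s.
Step 2 — Transfer function: H(jω) = jωL/(R + jωL).
Step 3 — Numerator jωL = j·10.74; denominator R + jωL = 150 + j10.74.
Step 4 — H = 0.005103 + j0.07126.
Step 5 — Magnitude: |H| = 0.07144 (-22.9 dB); phase: φ = 85.9°.

|H| = 0.07144 (-22.9 dB), φ = 85.9°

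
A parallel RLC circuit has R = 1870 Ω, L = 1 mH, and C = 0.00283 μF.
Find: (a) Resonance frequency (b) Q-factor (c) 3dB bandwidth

Step 1 — Resonance: ω₀ = 1/√(LC) = 1/√(0.001·2.83e-09) = 5.944e+05 rad/s.
Step 2 — f₀ = ω₀/(2π) = 9.461e+04 Hz.
Step 3 — Parallel Q: Q = R/(ω₀L) = 1870/(5.944e+05·0.001) = 3.146.
Step 4 — Bandwidth: Δω = ω₀/Q = 1.89e+05 rad/s; BW = Δω/(2π) = 3.007e+04 Hz.

(a) f₀ = 9.461e+04 Hz  (b) Q = 3.146  (c) BW = 3.007e+04 Hz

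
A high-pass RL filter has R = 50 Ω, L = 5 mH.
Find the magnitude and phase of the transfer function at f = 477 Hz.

Step 1 — Angular frequency: ω = 2π·477 = 2997 rad/s.
Step 2 — Transfer function: H(jω) = jωL/(R + jωL).
Step 3 — Numerator jωL = j·14.99; denominator R + jωL = 50 + j14.99.
Step 4 — H = 0.08242 + j0.275.
Step 5 — Magnitude: |H| = 0.2871 (-10.8 dB); phase: φ = 73.3°.

|H| = 0.2871 (-10.8 dB), φ = 73.3°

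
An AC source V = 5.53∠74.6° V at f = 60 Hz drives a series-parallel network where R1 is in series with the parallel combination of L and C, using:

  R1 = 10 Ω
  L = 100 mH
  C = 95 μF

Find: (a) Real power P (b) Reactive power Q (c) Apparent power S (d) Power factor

Step 1 — Angular frequency: ω = 2π·f = 2π·60 = 377 rad/s.
Step 2 — Component impedances:
  R1: Z = R = 10 Ω
  L: Z = jωL = j·377·0.1 = 0 + j37.7 Ω
  C: Z = 1/(jωC) = -j/(ω·C) = 0 - j27.92 Ω
Step 3 — Parallel branch: L || C = 1/(1/L + 1/C) = 0 - j107.7 Ω.
Step 4 — Series with R1: Z_total = R1 + (L || C) = 10 - j107.7 Ω = 108.1∠-84.7° Ω.
Step 5 — Source phasor: V = 5.53∠74.6° V = 1.469 + j5.331 V.
Step 6 — Current: I = V / Z = -0.04784 + j0.01808 A = 0.05114∠159.3° A.
Step 7 — Complex power: S = V·I* = 0.02616 - j0.2816 VA.
Step 8 — Real power: P = Re(S) = 0.02616 W.
Step 9 — Reactive power: Q = Im(S) = -0.2816 VAR.
Step 10 — Apparent power: |S| = 0.2828 VA.
Step 11 — Power factor: PF = P/|S| = 0.09249 (leading).

(a) P = 0.02616 W  (b) Q = -0.2816 VAR  (c) S = 0.2828 VA  (d) PF = 0.09249 (leading)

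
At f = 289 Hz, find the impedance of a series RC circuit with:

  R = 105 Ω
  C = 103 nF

Step 1 — Angular frequency: ω = 2π·f = 2π·289 = 1816 rad/s.
Step 2 — Component impedances:
  R: Z = R = 105 Ω
  C: Z = 1/(jωC) = -j/(ω·C) = 0 - j5347 Ω
Step 3 — Series combination: Z_total = R + C = 105 - j5347 Ω = 5348∠-88.9° Ω.

Z = 105 - j5347 Ω = 5348∠-88.9° Ω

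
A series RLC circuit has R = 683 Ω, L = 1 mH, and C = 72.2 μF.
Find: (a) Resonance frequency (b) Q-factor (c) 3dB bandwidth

Step 1 — Resonance condition Im(Z)=0 gives ω₀ = 1/√(LC).
Step 2 — ω₀ = 1/√(0.001·7.22e-05) = 3722 rad/s.
Step 3 — f₀ = ω₀/(2π) = 592.3 Hz.
Step 4 — Series Q: Q = ω₀L/R = 3722·0.001/683 = 0.005449.
Step 5 — 3dB bandwidth: Δω = ω₀/Q = 6.83e+05 rad/s; BW = Δω/(2π) = 1.087e+05 Hz.

(a) f₀ = 592.3 Hz  (b) Q = 0.005449  (c) BW = 1.087e+05 Hz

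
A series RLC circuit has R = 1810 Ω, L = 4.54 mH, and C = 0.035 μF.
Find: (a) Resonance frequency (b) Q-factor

Step 1 — Resonance condition Im(Z)=0 gives ω₀ = 1/√(LC).
Step 2 — ω₀ = 1/√(0.00454·3.5e-08) = 7.933e+04 rad/s.
Step 3 — f₀ = ω₀/(2π) = 1.263e+04 Hz.
Step 4 — Series Q: Q = ω₀L/R = 7.933e+04·0.00454/1810 = 0.199.

(a) f₀ = 1.263e+04 Hz  (b) Q = 0.199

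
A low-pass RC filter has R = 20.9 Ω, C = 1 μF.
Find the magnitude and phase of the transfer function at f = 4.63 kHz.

Step 1 — Angular frequency: ω = 2π·4630 = 2.909e+04 rad/s.
Step 2 — Transfer function: H(jω) = 1/(1 + jωRC).
Step 3 — Denominator: 1 + jωRC = 1 + j·2.909e+04·20.9·1e-06 = 1 + j0.608.
Step 4 — H = 0.7301 - j0.4439.
Step 5 — Magnitude: |H| = 0.8545 (-1.4 dB); phase: φ = -31.3°.

|H| = 0.8545 (-1.4 dB), φ = -31.3°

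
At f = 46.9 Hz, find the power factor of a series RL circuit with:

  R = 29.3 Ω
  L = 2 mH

Step 1 — Angular frequency: ω = 2π·f = 2π·46.9 = 294.7 rad/s.
Step 2 — Component impedances:
  R: Z = R = 29.3 Ω
  L: Z = jωL = j·294.7·0.002 = 0 + j0.5894 Ω
Step 3 — Series combination: Z_total = R + L = 29.3 + j0.5894 Ω = 29.31∠1.2° Ω.
Step 4 — Power factor: PF = cos(φ) = Re(Z)/|Z| = 29.3/29.306 = 0.9998.
Step 5 — Type: Im(Z) = 0.5894 ⇒ lagging (phase φ = 1.2°).

PF = 0.9998 (lagging, φ = 1.2°)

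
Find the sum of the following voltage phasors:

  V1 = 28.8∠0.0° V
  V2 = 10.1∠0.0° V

Step 1 — Convert each phasor to rectangular form:
  V1 = 28.8·(cos(0.0°) + j·sin(0.0°)) = 28.8 V
  V2 = 10.1·(cos(0.0°) + j·sin(0.0°)) = 10.1 V
Step 2 — Sum components: V_total = 38.9 V.
Step 3 — Convert to polar: |V_total| = 38.9 V, ∠V_total = 0.0°.

V_total = 38.9∠0.0° V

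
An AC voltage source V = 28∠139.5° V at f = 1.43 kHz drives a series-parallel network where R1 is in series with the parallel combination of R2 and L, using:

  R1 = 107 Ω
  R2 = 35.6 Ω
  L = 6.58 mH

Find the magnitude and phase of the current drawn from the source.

Step 1 — Angular frequency: ω = 2π·f = 2π·1430 = 8985 rad/s.
Step 2 — Component impedances:
  R1: Z = R = 107 Ω
  R2: Z = R = 35.6 Ω
  L: Z = jωL = j·8985·0.00658 = 0 + j59.12 Ω
Step 3 — Parallel branch: R2 || L = 1/(1/R2 + 1/L) = 26.13 + j15.73 Ω.
Step 4 — Series with R1: Z_total = R1 + (R2 || L) = 133.1 + j15.73 Ω = 134.1∠6.7° Ω.
Step 5 — Source phasor: V = 28∠139.5° V = -21.29 + j18.18 V.
Step 6 — Ohm's law: I = V / Z_total = (-21.29 + j18.18) / (133.1 + j15.73) = -0.1418 + j0.1534 A.
Step 7 — Convert to polar: |I| = 0.2089 A, ∠I = 132.8°.

I = 0.2089∠132.8° A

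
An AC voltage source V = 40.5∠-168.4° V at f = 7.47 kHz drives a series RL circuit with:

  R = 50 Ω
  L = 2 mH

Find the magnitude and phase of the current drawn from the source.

Step 1 — Angular frequency: ω = 2π·f = 2π·7470 = 4.694e+04 rad/s.
Step 2 — Component impedances:
  R: Z = R = 50 Ω
  L: Z = jωL = j·4.694e+04·0.002 = 0 + j93.87 Ω
Step 3 — Series combination: Z_total = R + L = 50 + j93.87 Ω = 106.4∠62.0° Ω.
Step 4 — Source phasor: V = 40.5∠-168.4° V = -39.67 - j8.144 V.
Step 5 — Ohm's law: I = V / Z_total = (-39.67 - j8.144) / (50 + j93.87) = -0.2429 + j0.2932 A.
Step 6 — Convert to polar: |I| = 0.3808 A, ∠I = 129.6°.

I = 0.3808∠129.6° A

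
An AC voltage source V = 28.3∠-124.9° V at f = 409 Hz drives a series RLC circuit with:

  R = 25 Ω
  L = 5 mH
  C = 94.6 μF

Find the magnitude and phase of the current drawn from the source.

Step 1 — Angular frequency: ω = 2π·f = 2π·409 = 2570 rad/s.
Step 2 — Component impedances:
  R: Z = R = 25 Ω
  L: Z = jωL = j·2570·0.005 = 0 + j12.85 Ω
  C: Z = 1/(jωC) = -j/(ω·C) = 0 - j4.113 Ω
Step 3 — Series combination: Z_total = R + L + C = 25 + j8.736 Ω = 26.48∠19.3° Ω.
Step 4 — Source phasor: V = 28.3∠-124.9° V = -16.19 - j23.21 V.
Step 5 — Ohm's law: I = V / Z_total = (-16.19 - j23.21) / (25 + j8.736) = -0.8663 - j0.6257 A.
Step 6 — Convert to polar: |I| = 1.069 A, ∠I = -144.2°.

I = 1.069∠-144.2° A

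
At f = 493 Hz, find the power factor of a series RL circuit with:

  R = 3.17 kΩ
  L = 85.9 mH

Step 1 — Angular frequency: ω = 2π·f = 2π·493 = 3098 rad/s.
Step 2 — Component impedances:
  R: Z = R = 3170 Ω
  L: Z = jωL = j·3098·0.0859 = 0 + j266.1 Ω
Step 3 — Series combination: Z_total = R + L = 3170 + j266.1 Ω = 3181∠4.8° Ω.
Step 4 — Power factor: PF = cos(φ) = Re(Z)/|Z| = 3170/3181 = 0.9965.
Step 5 — Type: Im(Z) = 266.1 ⇒ lagging (phase φ = 4.8°).

PF = 0.9965 (lagging, φ = 4.8°)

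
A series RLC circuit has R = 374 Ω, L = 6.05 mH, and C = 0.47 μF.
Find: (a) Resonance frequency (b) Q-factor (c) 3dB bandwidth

Step 1 — Resonance: ω₀ = 1/√(LC) = 1/√(0.00605·4.7e-07) = 1.875e+04 rad/s.
Step 2 — f₀ = ω₀/(2π) = 2985 Hz.
Step 3 — Series Q: Q = ω₀L/R = 1.875e+04·0.00605/374 = 0.3034.
Step 4 — Bandwidth: Δω = ω₀/Q = 6.182e+04 rad/s; BW = Δω/(2π) = 9839 Hz.

(a) f₀ = 2985 Hz  (b) Q = 0.3034  (c) BW = 9839 Hz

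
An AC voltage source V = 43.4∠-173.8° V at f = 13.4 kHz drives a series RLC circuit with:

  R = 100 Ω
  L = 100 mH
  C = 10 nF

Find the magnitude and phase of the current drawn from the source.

Step 1 — Angular frequency: ω = 2π·f = 2π·1.34e+04 = 8.419e+04 rad/s.
Step 2 — Component impedances:
  R: Z = R = 100 Ω
  L: Z = jωL = j·8.419e+04·0.1 = 0 + j8419 Ω
  C: Z = 1/(jωC) = -j/(ω·C) = 0 - j1188 Ω
Step 3 — Series combination: Z_total = R + L + C = 100 + j7232 Ω = 7232∠89.2° Ω.
Step 4 — Source phasor: V = 43.4∠-173.8° V = -43.15 - j4.687 V.
Step 5 — Ohm's law: I = V / Z_total = (-43.15 - j4.687) / (100 + j7232) = -0.0007305 + j0.005956 A.
Step 6 — Convert to polar: |I| = 0.006001 A, ∠I = 97.0°.

I = 0.006001∠97.0° A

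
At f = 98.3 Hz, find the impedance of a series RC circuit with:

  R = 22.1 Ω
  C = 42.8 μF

Step 1 — Angular frequency: ω = 2π·f = 2π·98.3 = 617.6 rad/s.
Step 2 — Component impedances:
  R: Z = R = 22.1 Ω
  C: Z = 1/(jωC) = -j/(ω·C) = 0 - j37.83 Ω
Step 3 — Series combination: Z_total = R + C = 22.1 - j37.83 Ω = 43.81∠-59.7° Ω.

Z = 22.1 - j37.83 Ω = 43.81∠-59.7° Ω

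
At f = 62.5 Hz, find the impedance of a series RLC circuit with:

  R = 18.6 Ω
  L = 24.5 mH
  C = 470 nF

Step 1 — Angular frequency: ω = 2π·f = 2π·62.5 = 392.7 rad/s.
Step 2 — Component impedances:
  R: Z = R = 18.6 Ω
  L: Z = jωL = j·392.7·0.0245 = 0 + j9.621 Ω
  C: Z = 1/(jωC) = -j/(ω·C) = 0 - j5418 Ω
Step 3 — Series combination: Z_total = R + L + C = 18.6 - j5408 Ω = 5408∠-89.8° Ω.

Z = 18.6 - j5408 Ω = 5408∠-89.8° Ω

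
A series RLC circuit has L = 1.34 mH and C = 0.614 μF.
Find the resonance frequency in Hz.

Step 1 — Resonance condition Im(Z)=0 gives ω₀ = 1/√(LC).
Step 2 — ω₀ = 1/√(0.00134·6.14e-07) = 3.486e+04 rad/s.
Step 3 — f₀ = ω₀/(2π) = 5549 Hz.

f₀ = 5549 Hz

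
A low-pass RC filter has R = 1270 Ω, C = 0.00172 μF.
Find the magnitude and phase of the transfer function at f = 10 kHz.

Step 1 — Angular frequency: ω = 2π·1e+04 = 6.283e+04 rad/s.
Step 2 — Transfer function: H(jω) = 1/(1 + jωRC).
Step 3 — Denominator: 1 + jωRC = 1 + j·6.283e+04·1270·1.72e-09 = 1 + j0.1372.
Step 4 — H = 0.9815 - j0.1347.
Step 5 — Magnitude: |H| = 0.9907 (-0.1 dB); phase: φ = -7.8°.

|H| = 0.9907 (-0.1 dB), φ = -7.8°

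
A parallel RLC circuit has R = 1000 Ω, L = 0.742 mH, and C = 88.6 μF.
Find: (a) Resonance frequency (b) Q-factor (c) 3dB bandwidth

Step 1 — Resonance: ω₀ = 1/√(LC) = 1/√(0.000742·8.86e-05) = 3900 rad/s.
Step 2 — f₀ = ω₀/(2π) = 620.7 Hz.
Step 3 — Parallel Q: Q = R/(ω₀L) = 1000/(3900·0.000742) = 345.6.
Step 4 — Bandwidth: Δω = ω₀/Q = 11.29 rad/s; BW = Δω/(2π) = 1.796 Hz.

(a) f₀ = 620.7 Hz  (b) Q = 345.6  (c) BW = 1.796 Hz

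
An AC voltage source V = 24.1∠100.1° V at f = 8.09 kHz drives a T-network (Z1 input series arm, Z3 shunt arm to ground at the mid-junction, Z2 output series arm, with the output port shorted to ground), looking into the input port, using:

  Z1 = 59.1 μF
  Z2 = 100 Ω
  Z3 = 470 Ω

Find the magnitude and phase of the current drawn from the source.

Step 1 — Angular frequency: ω = 2π·f = 2π·8090 = 5.083e+04 rad/s.
Step 2 — Component impedances:
  Z1: Z = 1/(jωC) = -j/(ω·C) = 0 - j0.3329 Ω
  Z2: Z = R = 100 Ω
  Z3: Z = R = 470 Ω
Step 3 — With the output port shorted to ground, the output series arm Z2 runs from the junction to ground; the shunt arm Z3 also runs from the junction to ground. They appear in parallel: Z3 || Z2 = 82.46 Ω.
Step 4 — Series with input arm Z1: Z_in = Z1 + (Z3 || Z2) = 82.46 - j0.3329 Ω = 82.46∠-0.2° Ω.
Step 5 — Source phasor: V = 24.1∠100.1° V = -4.226 + j23.73 V.
Step 6 — Ohm's law: I = V / Z_total = (-4.226 + j23.73) / (82.46 - j0.3329) = -0.05242 + j0.2875 A.
Step 7 — Convert to polar: |I| = 0.2923 A, ∠I = 100.3°.

I = 0.2923∠100.3° A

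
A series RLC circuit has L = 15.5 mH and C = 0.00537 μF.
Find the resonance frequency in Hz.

Step 1 — Resonance condition Im(Z)=0 gives ω₀ = 1/√(LC).
Step 2 — ω₀ = 1/√(0.0155·5.37e-09) = 1.096e+05 rad/s.
Step 3 — f₀ = ω₀/(2π) = 1.744e+04 Hz.

f₀ = 1.744e+04 Hz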